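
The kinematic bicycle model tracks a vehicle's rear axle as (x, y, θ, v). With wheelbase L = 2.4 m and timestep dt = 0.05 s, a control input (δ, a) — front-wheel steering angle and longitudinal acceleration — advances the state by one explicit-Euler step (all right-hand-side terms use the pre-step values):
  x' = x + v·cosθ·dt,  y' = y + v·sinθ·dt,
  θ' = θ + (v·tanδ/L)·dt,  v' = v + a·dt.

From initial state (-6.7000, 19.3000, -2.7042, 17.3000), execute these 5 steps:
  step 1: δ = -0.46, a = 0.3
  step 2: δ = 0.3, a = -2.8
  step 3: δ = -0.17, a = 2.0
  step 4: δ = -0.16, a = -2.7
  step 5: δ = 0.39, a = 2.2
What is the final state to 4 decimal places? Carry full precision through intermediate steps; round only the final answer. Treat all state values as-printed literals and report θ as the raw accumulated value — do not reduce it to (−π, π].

after step 1 (δ=-0.46, a=0.3): (-7.483568, 18.933604, -2.882768, 17.315000)
after step 2 (δ=0.3, a=-2.8): (-8.320481, 18.712020, -2.771181, 17.175000)
after step 3 (δ=-0.17, a=2.0): (-9.120990, 18.401154, -2.832602, 17.275000)
after step 4 (δ=-0.16, a=-2.7): (-9.943833, 18.138490, -2.890682, 17.140000)
after step 5 (δ=0.39, a=2.2): (-10.773998, 17.925709, -2.743901, 17.250000)

(-10.7740, 17.9257, -2.7439, 17.2500)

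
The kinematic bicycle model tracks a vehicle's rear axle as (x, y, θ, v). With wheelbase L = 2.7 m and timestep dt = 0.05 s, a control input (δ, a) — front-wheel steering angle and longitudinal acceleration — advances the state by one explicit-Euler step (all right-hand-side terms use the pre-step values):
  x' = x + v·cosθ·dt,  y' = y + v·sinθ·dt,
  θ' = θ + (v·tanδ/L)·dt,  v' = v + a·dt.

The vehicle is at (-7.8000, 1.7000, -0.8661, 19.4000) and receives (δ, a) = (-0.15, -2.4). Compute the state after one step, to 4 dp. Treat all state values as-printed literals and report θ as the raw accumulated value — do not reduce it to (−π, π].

x' = -7.8000 + 19.4000·cos(-0.8661)·0.05 = -7.1716
y' = 1.7000 + 19.4000·sin(-0.8661)·0.05 = 0.9610
θ' = -0.8661 + (19.4000/2.7)·tan(-0.15)·0.05 = -0.9204
v' = 19.4000 − 2.4000·0.05 = 19.2800

(-7.1716, 0.9610, -0.9204, 19.2800)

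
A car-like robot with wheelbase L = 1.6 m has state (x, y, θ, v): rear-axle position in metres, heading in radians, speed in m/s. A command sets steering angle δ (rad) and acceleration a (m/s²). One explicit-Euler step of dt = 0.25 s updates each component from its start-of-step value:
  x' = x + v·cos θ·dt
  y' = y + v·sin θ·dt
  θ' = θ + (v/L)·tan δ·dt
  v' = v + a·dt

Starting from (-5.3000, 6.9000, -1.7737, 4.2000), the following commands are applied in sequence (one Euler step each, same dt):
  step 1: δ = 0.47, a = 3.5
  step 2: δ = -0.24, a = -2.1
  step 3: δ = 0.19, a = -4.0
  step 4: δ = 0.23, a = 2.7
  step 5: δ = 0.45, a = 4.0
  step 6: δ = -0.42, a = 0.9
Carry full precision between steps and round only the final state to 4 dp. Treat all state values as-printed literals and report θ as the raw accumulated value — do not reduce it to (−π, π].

after step 1 (δ=0.47, a=3.5): (-5.511590, 5.871540, -1.440347, 5.075000)
after step 2 (δ=-0.24, a=-2.1): (-5.346552, 4.613570, -1.634400, 4.550000)
after step 3 (δ=0.19, a=-4.0): (-5.418852, 3.478370, -1.497673, 3.550000)
after step 4 (δ=0.23, a=2.7): (-5.354013, 2.593242, -1.367796, 4.225000)
after step 5 (δ=0.45, a=4.0): (-5.141064, 1.558681, -1.048904, 5.225000)
after step 6 (δ=-0.42, a=0.9): (-4.489871, 0.426322, -1.413489, 5.450000)

(-4.4899, 0.4263, -1.4135, 5.4500)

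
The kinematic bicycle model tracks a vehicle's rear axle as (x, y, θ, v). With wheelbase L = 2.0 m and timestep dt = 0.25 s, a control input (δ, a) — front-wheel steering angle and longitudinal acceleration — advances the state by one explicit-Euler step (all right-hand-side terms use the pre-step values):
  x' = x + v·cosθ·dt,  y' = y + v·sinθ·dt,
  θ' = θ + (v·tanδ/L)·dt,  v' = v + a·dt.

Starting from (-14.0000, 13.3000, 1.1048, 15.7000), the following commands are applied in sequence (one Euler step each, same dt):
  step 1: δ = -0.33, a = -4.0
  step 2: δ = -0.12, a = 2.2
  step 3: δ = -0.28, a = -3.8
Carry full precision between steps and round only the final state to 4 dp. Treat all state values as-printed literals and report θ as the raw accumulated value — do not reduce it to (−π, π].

(-5.1721, 19.1458, -0.3371, 14.3000)

after step 1 (δ=-0.33, a=-4.0): (-12.236446, 16.806494, 0.432595, 14.700000)
after step 2 (δ=-0.12, a=2.2): (-8.899984, 18.347158, 0.211030, 15.250000)
after step 3 (δ=-0.28, a=-3.8): (-5.172062, 19.145753, -0.337120, 14.300000)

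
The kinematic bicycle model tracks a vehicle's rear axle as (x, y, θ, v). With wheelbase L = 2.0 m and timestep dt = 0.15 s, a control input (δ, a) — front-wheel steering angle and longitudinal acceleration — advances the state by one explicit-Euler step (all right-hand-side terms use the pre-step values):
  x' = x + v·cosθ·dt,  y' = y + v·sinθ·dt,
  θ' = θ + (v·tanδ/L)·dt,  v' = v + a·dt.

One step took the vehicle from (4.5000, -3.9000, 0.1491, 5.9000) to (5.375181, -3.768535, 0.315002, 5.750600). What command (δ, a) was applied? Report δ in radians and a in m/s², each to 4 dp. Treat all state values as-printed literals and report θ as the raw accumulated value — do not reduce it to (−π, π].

δ = 0.3587, a = -0.9960

a = (v'−v)/dt = (-0.149400)/0.15 = -0.9960
Δθ = θ'−θ = 0.165902;  (v·dt/L) = 5.9000·0.15/2.0 = 0.442500
tan δ = Δθ·L/(v·dt) = 0.374920  →  δ = 0.3587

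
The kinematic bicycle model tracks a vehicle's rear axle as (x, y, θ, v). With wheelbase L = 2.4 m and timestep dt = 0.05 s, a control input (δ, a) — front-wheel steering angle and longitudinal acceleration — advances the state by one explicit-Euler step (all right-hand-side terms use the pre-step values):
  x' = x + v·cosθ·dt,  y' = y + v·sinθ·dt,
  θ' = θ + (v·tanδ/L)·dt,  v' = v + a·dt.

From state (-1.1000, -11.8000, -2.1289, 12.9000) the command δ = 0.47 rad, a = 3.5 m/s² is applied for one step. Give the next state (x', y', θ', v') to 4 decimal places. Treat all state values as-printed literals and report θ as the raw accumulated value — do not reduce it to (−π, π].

(-1.4416, -12.3471, -1.9924, 13.0750)

x' = -1.1000 + 12.9000·cos(-2.1289)·0.05 = -1.4416
y' = -11.8000 + 12.9000·sin(-2.1289)·0.05 = -12.3471
θ' = -2.1289 + (12.9000/2.4)·tan(0.47)·0.05 = -1.9924
v' = 12.9000 + 3.5000·0.05 = 13.0750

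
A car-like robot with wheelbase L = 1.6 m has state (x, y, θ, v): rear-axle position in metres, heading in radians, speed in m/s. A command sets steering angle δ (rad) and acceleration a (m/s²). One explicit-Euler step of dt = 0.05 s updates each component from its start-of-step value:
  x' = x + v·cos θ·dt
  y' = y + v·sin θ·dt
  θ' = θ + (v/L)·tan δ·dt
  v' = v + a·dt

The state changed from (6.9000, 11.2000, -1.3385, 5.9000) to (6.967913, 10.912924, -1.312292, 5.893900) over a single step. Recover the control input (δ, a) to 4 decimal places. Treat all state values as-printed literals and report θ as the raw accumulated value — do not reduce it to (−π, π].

δ = 0.1412, a = -0.1220

a = (v'−v)/dt = (-0.006100)/0.05 = -0.1220
Δθ = θ'−θ = 0.026208;  (v·dt/L) = 5.9000·0.05/1.6 = 0.184375
tan δ = Δθ·L/(v·dt) = 0.142145  →  δ = 0.1412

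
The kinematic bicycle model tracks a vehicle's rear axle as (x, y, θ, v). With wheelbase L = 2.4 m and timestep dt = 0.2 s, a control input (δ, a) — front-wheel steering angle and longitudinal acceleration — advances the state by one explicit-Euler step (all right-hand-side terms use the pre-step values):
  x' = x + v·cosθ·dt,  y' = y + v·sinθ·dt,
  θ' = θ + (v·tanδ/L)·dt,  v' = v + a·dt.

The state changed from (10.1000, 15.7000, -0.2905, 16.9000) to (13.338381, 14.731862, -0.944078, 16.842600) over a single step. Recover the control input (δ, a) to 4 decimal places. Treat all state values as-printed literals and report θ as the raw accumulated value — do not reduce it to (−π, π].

δ = -0.4345, a = -0.2870

a = (v'−v)/dt = (-0.057400)/0.2 = -0.2870
Δθ = θ'−θ = -0.653578;  (v·dt/L) = 16.9000·0.2/2.4 = 1.408333
tan δ = Δθ·L/(v·dt) = -0.464079  →  δ = -0.4345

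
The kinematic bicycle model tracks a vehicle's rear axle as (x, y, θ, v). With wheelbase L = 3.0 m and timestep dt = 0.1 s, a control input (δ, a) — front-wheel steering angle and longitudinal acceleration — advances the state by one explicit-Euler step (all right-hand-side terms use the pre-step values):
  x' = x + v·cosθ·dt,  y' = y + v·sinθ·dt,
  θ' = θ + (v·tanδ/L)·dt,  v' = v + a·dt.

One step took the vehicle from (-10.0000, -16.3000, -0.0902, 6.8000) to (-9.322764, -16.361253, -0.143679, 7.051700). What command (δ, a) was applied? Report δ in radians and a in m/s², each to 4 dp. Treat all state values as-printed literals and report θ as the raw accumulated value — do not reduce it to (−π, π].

a = (v'−v)/dt = (0.251700)/0.1 = 2.5170
Δθ = θ'−θ = -0.053479;  (v·dt/L) = 6.8000·0.1/3.0 = 0.226667
tan δ = Δθ·L/(v·dt) = -0.235937  →  δ = -0.2317

δ = -0.2317, a = 2.5170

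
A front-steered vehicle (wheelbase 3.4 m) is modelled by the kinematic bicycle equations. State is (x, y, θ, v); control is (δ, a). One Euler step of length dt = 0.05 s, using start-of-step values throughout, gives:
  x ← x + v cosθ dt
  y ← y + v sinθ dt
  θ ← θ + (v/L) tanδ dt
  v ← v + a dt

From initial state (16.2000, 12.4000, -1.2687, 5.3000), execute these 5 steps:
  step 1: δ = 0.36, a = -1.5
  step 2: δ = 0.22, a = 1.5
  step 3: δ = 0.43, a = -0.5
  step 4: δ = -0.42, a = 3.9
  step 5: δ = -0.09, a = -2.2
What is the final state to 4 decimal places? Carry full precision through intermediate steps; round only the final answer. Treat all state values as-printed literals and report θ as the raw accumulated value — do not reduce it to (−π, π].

after step 1 (δ=0.36, a=-1.5): (16.278843, 12.147001, -1.239363, 5.225000)
after step 2 (δ=0.22, a=1.5): (16.363854, 11.899969, -1.222180, 5.300000)
after step 3 (δ=0.43, a=-0.5): (16.454377, 11.650909, -1.186435, 5.275000)
after step 4 (δ=-0.42, a=3.9): (16.553275, 11.406403, -1.221077, 5.470000)
after step 5 (δ=-0.09, a=-2.2): (16.646985, 11.149458, -1.228336, 5.360000)

(16.6470, 11.1495, -1.2283, 5.3600)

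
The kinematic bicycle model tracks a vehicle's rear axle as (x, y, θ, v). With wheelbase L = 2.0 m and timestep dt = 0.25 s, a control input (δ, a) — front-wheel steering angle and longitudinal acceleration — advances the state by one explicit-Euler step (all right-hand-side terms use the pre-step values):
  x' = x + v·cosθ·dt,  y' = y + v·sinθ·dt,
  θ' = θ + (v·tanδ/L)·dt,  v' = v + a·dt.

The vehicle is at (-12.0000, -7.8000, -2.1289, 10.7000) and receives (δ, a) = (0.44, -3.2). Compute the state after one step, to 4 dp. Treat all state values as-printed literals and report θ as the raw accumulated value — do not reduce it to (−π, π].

(-13.4166, -10.0691, -1.4992, 9.9000)

x' = -12.0000 + 10.7000·cos(-2.1289)·0.25 = -13.4166
y' = -7.8000 + 10.7000·sin(-2.1289)·0.25 = -10.0691
θ' = -2.1289 + (10.7000/2.0)·tan(0.44)·0.25 = -1.4992
v' = 10.7000 − 3.2000·0.25 = 9.9000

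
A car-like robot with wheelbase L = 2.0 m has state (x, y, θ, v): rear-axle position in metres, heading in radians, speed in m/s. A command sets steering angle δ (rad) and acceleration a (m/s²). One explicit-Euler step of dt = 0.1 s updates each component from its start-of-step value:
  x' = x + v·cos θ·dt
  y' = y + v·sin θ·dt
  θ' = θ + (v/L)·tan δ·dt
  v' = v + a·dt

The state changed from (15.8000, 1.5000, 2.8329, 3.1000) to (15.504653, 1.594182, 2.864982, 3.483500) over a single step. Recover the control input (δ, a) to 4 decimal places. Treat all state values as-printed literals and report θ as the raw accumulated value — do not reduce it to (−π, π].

a = (v'−v)/dt = (0.383500)/0.1 = 3.8350
Δθ = θ'−θ = 0.032082;  (v·dt/L) = 3.1000·0.1/2.0 = 0.155000
tan δ = Δθ·L/(v·dt) = 0.206981  →  δ = 0.2041

δ = 0.2041, a = 3.8350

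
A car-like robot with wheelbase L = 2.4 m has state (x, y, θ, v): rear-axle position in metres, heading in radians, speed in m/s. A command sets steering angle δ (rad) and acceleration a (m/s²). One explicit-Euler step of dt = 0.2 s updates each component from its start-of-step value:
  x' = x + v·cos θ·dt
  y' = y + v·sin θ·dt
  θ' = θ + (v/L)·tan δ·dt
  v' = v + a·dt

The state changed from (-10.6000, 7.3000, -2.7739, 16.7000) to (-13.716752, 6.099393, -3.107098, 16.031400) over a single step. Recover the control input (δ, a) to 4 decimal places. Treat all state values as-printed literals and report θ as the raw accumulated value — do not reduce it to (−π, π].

a = (v'−v)/dt = (-0.668600)/0.2 = -3.3430
Δθ = θ'−θ = -0.333198;  (v·dt/L) = 16.7000·0.2/2.4 = 1.391667
tan δ = Δθ·L/(v·dt) = -0.239424  →  δ = -0.2350

δ = -0.2350, a = -3.3430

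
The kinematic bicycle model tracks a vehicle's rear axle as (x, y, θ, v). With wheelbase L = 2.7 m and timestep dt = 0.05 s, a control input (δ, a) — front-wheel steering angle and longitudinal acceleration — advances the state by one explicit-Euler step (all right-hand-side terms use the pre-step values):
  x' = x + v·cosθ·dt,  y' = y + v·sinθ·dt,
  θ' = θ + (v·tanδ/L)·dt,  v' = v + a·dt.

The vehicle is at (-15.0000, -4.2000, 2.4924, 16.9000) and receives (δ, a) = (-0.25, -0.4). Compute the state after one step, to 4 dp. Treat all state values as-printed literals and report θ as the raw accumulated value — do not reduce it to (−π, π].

x' = -15.0000 + 16.9000·cos(2.4924)·0.05 = -15.6731
y' = -4.2000 + 16.9000·sin(2.4924)·0.05 = -3.6892
θ' = 2.4924 + (16.9000/2.7)·tan(-0.25)·0.05 = 2.4125
v' = 16.9000 − 0.4000·0.05 = 16.8800

(-15.6731, -3.6892, 2.4125, 16.8800)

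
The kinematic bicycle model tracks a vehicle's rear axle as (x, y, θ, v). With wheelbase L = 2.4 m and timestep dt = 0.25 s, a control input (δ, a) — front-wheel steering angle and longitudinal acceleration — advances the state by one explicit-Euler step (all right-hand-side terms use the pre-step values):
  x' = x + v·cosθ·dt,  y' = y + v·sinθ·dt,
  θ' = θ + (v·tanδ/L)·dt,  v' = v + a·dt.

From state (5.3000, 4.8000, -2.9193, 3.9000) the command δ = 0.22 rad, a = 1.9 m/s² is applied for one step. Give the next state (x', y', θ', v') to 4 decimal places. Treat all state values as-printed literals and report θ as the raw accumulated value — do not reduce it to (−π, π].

x' = 5.3000 + 3.9000·cos(-2.9193)·0.25 = 4.3490
y' = 4.8000 + 3.9000·sin(-2.9193)·0.25 = 4.5850
θ' = -2.9193 + (3.9000/2.4)·tan(0.22)·0.25 = -2.8285
v' = 3.9000 + 1.9000·0.25 = 4.3750

(4.3490, 4.5850, -2.8285, 4.3750)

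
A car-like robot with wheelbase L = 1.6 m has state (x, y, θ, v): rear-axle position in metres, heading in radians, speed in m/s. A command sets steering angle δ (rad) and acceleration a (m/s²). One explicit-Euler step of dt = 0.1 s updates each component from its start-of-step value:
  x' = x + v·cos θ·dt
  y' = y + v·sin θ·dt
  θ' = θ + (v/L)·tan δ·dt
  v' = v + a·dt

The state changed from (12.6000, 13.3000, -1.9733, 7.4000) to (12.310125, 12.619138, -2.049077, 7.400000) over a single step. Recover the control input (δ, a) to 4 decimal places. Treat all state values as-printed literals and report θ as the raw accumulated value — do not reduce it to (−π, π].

δ = -0.1624, a = 0.0000

a = (v'−v)/dt = (0.000000)/0.1 = 0.0000
Δθ = θ'−θ = -0.075777;  (v·dt/L) = 7.4000·0.1/1.6 = 0.462500
tan δ = Δθ·L/(v·dt) = -0.163842  →  δ = -0.1624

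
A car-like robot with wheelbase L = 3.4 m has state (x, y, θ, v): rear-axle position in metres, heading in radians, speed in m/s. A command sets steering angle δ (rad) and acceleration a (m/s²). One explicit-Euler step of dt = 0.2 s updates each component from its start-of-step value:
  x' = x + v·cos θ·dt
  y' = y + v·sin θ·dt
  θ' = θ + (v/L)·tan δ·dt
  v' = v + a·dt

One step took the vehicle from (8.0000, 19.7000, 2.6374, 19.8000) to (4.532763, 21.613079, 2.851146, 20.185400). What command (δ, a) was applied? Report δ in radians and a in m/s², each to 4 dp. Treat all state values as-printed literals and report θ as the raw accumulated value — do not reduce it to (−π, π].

δ = 0.1815, a = 1.9270

a = (v'−v)/dt = (0.385400)/0.2 = 1.9270
Δθ = θ'−θ = 0.213746;  (v·dt/L) = 19.8000·0.2/3.4 = 1.164706
tan δ = Δθ·L/(v·dt) = 0.183519  →  δ = 0.1815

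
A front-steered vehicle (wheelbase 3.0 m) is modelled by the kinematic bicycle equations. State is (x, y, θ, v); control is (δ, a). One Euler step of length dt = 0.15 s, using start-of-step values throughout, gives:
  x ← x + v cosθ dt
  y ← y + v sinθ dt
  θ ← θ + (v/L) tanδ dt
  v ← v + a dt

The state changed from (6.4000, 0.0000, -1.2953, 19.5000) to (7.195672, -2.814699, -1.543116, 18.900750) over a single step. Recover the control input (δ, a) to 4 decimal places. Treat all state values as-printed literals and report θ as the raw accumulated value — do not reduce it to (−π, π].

δ = -0.2489, a = -3.9950

a = (v'−v)/dt = (-0.599250)/0.15 = -3.9950
Δθ = θ'−θ = -0.247816;  (v·dt/L) = 19.5000·0.15/3.0 = 0.975000
tan δ = Δθ·L/(v·dt) = -0.254170  →  δ = -0.2489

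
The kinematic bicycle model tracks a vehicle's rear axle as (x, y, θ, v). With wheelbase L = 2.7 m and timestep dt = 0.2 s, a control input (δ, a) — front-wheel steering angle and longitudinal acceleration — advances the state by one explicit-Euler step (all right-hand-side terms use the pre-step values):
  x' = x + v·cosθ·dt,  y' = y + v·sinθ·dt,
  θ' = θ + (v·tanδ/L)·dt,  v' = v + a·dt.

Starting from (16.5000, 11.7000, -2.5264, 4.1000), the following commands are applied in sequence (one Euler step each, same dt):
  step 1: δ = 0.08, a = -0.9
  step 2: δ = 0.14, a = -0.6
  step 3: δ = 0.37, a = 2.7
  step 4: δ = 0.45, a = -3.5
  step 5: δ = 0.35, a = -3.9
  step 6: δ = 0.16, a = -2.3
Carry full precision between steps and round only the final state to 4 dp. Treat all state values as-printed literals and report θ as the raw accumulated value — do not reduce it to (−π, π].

(13.2850, 8.5801, -2.0641, 2.4000)

after step 1 (δ=0.08, a=-0.9): (15.830337, 11.226765, -2.502052, 3.920000)
after step 2 (δ=0.14, a=-0.6): (15.201279, 10.758853, -2.461132, 3.800000)
after step 3 (δ=0.37, a=2.7): (14.610544, 10.280698, -2.351956, 4.340000)
after step 4 (δ=0.45, a=-3.5): (13.999382, 9.664333, -2.196663, 3.640000)
after step 5 (δ=0.35, a=-3.9): (13.572920, 9.074321, -2.098240, 2.860000)
after step 6 (δ=0.16, a=-2.3): (13.285017, 8.580058, -2.064052, 2.400000)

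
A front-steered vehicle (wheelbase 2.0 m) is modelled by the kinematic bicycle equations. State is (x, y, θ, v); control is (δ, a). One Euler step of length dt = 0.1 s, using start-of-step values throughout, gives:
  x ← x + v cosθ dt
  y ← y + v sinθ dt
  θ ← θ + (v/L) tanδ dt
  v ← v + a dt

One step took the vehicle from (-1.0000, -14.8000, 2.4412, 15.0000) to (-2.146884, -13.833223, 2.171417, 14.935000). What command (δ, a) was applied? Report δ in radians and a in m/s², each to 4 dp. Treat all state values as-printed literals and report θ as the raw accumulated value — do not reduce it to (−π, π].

a = (v'−v)/dt = (-0.065000)/0.1 = -0.6500
Δθ = θ'−θ = -0.269783;  (v·dt/L) = 15.0000·0.1/2.0 = 0.750000
tan δ = Δθ·L/(v·dt) = -0.359711  →  δ = -0.3453

δ = -0.3453, a = -0.6500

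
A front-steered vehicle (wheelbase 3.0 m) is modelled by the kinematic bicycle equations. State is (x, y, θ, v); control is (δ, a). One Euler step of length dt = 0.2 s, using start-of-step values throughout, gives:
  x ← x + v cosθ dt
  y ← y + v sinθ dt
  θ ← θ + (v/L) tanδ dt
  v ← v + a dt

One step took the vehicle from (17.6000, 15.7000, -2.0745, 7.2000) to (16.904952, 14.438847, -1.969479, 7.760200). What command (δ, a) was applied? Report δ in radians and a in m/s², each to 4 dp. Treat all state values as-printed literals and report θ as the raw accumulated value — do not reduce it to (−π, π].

a = (v'−v)/dt = (0.560200)/0.2 = 2.8010
Δθ = θ'−θ = 0.105021;  (v·dt/L) = 7.2000·0.2/3.0 = 0.480000
tan δ = Δθ·L/(v·dt) = 0.218794  →  δ = 0.2154

δ = 0.2154, a = 2.8010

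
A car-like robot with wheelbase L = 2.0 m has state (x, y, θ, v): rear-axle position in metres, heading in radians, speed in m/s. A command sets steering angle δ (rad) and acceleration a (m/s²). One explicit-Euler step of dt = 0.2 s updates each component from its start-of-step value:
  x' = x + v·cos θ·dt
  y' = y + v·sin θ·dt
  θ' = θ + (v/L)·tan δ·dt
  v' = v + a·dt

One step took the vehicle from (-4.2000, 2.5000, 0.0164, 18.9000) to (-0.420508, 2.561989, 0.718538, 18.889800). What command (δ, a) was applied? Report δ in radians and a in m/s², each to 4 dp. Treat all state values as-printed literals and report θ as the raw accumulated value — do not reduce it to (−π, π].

a = (v'−v)/dt = (-0.010200)/0.2 = -0.0510
Δθ = θ'−θ = 0.702138;  (v·dt/L) = 18.9000·0.2/2.0 = 1.890000
tan δ = Δθ·L/(v·dt) = 0.371502  →  δ = 0.3557

δ = 0.3557, a = -0.0510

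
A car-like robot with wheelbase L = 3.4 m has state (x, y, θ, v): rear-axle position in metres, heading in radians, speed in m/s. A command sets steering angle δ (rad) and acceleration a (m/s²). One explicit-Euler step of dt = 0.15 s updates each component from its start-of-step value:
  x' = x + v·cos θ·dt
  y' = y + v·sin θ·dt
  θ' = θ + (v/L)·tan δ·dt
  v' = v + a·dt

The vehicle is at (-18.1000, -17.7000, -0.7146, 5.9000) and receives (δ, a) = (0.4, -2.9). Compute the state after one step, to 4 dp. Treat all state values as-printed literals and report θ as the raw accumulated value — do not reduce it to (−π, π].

(-17.4315, -18.2800, -0.6045, 5.4650)

x' = -18.1000 + 5.9000·cos(-0.7146)·0.15 = -17.4315
y' = -17.7000 + 5.9000·sin(-0.7146)·0.15 = -18.2800
θ' = -0.7146 + (5.9000/3.4)·tan(0.4)·0.15 = -0.6045
v' = 5.9000 − 2.9000·0.15 = 5.4650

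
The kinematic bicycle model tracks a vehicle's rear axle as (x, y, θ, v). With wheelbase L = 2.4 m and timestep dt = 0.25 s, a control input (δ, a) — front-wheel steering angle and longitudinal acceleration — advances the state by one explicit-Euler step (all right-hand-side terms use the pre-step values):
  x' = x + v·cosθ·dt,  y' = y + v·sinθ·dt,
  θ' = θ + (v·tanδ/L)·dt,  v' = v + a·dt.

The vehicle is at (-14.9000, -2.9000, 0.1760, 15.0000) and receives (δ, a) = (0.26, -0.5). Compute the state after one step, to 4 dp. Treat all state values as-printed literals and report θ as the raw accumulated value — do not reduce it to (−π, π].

x' = -14.9000 + 15.0000·cos(0.1760)·0.25 = -11.2079
y' = -2.9000 + 15.0000·sin(0.1760)·0.25 = -2.2434
θ' = 0.1760 + (15.0000/2.4)·tan(0.26)·0.25 = 0.5917
v' = 15.0000 − 0.5000·0.25 = 14.8750

(-11.2079, -2.2434, 0.5917, 14.8750)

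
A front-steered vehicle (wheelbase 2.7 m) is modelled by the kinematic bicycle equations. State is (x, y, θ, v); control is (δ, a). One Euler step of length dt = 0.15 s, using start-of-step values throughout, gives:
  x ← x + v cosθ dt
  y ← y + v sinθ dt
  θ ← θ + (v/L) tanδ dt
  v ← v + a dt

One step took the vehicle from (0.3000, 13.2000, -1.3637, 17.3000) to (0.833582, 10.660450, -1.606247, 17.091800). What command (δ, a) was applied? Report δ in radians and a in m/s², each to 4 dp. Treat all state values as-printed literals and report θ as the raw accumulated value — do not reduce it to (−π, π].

a = (v'−v)/dt = (-0.208200)/0.15 = -1.3880
Δθ = θ'−θ = -0.242547;  (v·dt/L) = 17.3000·0.15/2.7 = 0.961111
tan δ = Δθ·L/(v·dt) = -0.252361  →  δ = -0.2472

δ = -0.2472, a = -1.3880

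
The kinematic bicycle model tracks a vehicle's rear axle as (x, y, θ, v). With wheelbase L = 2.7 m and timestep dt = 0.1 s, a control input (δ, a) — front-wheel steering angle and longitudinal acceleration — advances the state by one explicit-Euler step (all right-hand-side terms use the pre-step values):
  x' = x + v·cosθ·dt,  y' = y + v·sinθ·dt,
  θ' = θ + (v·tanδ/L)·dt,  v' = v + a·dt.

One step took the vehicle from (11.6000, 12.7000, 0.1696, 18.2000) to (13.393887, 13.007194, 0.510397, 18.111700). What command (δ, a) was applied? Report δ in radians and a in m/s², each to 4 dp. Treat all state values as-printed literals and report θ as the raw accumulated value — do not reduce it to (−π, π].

δ = 0.4681, a = -0.8830

a = (v'−v)/dt = (-0.088300)/0.1 = -0.8830
Δθ = θ'−θ = 0.340797;  (v·dt/L) = 18.2000·0.1/2.7 = 0.674074
tan δ = Δθ·L/(v·dt) = 0.505578  →  δ = 0.4681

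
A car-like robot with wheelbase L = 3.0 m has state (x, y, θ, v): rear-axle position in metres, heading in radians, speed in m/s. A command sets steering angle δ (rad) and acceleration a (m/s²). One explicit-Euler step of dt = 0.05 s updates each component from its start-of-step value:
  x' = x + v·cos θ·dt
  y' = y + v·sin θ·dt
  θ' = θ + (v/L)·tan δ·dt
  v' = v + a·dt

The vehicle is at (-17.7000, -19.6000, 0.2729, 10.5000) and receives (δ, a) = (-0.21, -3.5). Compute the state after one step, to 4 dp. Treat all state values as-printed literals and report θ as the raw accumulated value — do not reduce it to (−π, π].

x' = -17.7000 + 10.5000·cos(0.2729)·0.05 = -17.1944
y' = -19.6000 + 10.5000·sin(0.2729)·0.05 = -19.4585
θ' = 0.2729 + (10.5000/3.0)·tan(-0.21)·0.05 = 0.2356
v' = 10.5000 − 3.5000·0.05 = 10.3250

(-17.1944, -19.4585, 0.2356, 10.3250)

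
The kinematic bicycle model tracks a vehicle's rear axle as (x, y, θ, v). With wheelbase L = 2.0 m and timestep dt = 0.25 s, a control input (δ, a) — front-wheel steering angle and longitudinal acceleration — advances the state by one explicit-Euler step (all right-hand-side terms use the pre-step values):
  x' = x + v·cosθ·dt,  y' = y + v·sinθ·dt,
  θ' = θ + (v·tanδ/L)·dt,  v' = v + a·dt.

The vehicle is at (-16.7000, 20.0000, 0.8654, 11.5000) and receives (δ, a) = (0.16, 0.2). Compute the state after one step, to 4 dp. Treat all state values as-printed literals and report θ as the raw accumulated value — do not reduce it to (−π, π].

(-14.8360, 22.1889, 1.0974, 11.5500)

x' = -16.7000 + 11.5000·cos(0.8654)·0.25 = -14.8360
y' = 20.0000 + 11.5000·sin(0.8654)·0.25 = 22.1889
θ' = 0.8654 + (11.5000/2.0)·tan(0.16)·0.25 = 1.0974
v' = 11.5000 + 0.2000·0.25 = 11.5500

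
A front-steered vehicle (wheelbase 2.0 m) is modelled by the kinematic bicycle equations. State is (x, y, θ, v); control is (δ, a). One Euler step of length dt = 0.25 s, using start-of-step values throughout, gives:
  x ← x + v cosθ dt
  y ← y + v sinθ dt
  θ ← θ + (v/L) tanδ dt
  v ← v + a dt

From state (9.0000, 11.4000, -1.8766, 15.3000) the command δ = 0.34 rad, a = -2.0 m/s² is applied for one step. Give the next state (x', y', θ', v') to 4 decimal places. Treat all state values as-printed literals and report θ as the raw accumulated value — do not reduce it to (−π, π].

(7.8484, 7.7525, -1.2001, 14.8000)

x' = 9.0000 + 15.3000·cos(-1.8766)·0.25 = 7.8484
y' = 11.4000 + 15.3000·sin(-1.8766)·0.25 = 7.7525
θ' = -1.8766 + (15.3000/2.0)·tan(0.34)·0.25 = -1.2001
v' = 15.3000 − 2.0000·0.25 = 14.8000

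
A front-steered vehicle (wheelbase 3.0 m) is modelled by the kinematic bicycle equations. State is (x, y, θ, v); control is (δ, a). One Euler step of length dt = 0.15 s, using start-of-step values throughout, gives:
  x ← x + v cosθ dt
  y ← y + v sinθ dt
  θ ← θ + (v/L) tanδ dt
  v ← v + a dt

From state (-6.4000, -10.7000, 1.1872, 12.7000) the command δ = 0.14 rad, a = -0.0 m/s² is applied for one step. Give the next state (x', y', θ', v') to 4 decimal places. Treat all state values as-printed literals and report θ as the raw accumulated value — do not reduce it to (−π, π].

(-5.6870, -8.9334, 1.2767, 12.7000)

x' = -6.4000 + 12.7000·cos(1.1872)·0.15 = -5.6870
y' = -10.7000 + 12.7000·sin(1.1872)·0.15 = -8.9334
θ' = 1.1872 + (12.7000/3.0)·tan(0.14)·0.15 = 1.2767
v' = 12.7000 + 0.0000·0.15 = 12.7000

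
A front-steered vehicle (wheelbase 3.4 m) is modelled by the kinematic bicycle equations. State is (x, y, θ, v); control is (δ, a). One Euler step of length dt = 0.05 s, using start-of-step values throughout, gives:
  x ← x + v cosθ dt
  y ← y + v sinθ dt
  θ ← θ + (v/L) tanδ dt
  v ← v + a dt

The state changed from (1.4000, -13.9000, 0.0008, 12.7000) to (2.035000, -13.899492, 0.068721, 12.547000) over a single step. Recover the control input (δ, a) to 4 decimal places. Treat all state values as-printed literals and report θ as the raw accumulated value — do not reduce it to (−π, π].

δ = 0.3488, a = -3.0600

a = (v'−v)/dt = (-0.153000)/0.05 = -3.0600
Δθ = θ'−θ = 0.067921;  (v·dt/L) = 12.7000·0.05/3.4 = 0.186765
tan δ = Δθ·L/(v·dt) = 0.363671  →  δ = 0.3488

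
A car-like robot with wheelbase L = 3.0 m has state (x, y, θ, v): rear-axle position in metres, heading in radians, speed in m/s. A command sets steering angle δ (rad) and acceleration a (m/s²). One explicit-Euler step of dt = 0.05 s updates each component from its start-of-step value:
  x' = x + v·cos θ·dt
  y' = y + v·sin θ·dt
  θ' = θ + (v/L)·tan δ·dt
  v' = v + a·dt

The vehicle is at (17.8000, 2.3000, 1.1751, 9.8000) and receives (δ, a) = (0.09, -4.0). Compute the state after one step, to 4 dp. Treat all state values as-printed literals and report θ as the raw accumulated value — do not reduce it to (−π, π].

x' = 17.8000 + 9.8000·cos(1.1751)·0.05 = 17.9889
y' = 2.3000 + 9.8000·sin(1.1751)·0.05 = 2.7521
θ' = 1.1751 + (9.8000/3.0)·tan(0.09)·0.05 = 1.1898
v' = 9.8000 − 4.0000·0.05 = 9.6000

(17.9889, 2.7521, 1.1898, 9.6000)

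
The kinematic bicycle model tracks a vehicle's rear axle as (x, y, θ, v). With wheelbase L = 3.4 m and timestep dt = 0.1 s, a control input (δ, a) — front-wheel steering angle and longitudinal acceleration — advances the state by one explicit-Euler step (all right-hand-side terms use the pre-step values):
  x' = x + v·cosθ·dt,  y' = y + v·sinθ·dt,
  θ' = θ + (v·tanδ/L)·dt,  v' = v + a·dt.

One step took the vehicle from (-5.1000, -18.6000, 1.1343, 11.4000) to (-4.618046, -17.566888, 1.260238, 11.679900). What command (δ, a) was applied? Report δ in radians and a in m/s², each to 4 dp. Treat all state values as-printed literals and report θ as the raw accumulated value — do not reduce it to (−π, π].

δ = 0.3593, a = 2.7990

a = (v'−v)/dt = (0.279900)/0.1 = 2.7990
Δθ = θ'−θ = 0.125938;  (v·dt/L) = 11.4000·0.1/3.4 = 0.335294
tan δ = Δθ·L/(v·dt) = 0.375605  →  δ = 0.3593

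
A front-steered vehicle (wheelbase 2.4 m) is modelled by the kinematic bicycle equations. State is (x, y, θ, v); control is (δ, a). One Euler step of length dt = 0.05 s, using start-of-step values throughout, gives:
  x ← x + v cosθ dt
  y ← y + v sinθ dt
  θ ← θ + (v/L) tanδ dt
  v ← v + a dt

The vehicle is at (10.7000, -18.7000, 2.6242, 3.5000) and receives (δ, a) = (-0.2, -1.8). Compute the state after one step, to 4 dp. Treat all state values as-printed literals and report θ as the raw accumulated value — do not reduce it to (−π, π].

x' = 10.7000 + 3.5000·cos(2.6242)·0.05 = 10.5479
y' = -18.7000 + 3.5000·sin(2.6242)·0.05 = -18.6134
θ' = 2.6242 + (3.5000/2.4)·tan(-0.2)·0.05 = 2.6094
v' = 3.5000 − 1.8000·0.05 = 3.4100

(10.5479, -18.6134, 2.6094, 3.4100)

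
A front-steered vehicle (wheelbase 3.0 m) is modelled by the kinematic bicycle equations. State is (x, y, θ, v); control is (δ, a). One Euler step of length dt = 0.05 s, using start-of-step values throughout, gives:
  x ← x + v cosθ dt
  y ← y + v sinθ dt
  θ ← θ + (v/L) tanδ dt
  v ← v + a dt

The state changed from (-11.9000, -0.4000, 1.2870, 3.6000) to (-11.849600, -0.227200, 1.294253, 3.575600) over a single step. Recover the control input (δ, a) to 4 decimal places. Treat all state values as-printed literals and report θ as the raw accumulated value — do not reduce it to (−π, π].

δ = 0.1203, a = -0.4880

a = (v'−v)/dt = (-0.024400)/0.05 = -0.4880
Δθ = θ'−θ = 0.007253;  (v·dt/L) = 3.6000·0.05/3.0 = 0.060000
tan δ = Δθ·L/(v·dt) = 0.120883  →  δ = 0.1203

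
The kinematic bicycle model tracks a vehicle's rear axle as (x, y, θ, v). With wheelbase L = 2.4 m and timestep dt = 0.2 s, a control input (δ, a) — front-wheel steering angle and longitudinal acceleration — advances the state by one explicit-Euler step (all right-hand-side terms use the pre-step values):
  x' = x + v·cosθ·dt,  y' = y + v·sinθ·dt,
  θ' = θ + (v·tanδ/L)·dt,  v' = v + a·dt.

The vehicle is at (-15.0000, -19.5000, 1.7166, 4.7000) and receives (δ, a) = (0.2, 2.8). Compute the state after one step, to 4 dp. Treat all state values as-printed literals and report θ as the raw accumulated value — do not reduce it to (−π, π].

x' = -15.0000 + 4.7000·cos(1.7166)·0.2 = -15.1366
y' = -19.5000 + 4.7000·sin(1.7166)·0.2 = -18.5700
θ' = 1.7166 + (4.7000/2.4)·tan(0.2)·0.2 = 1.7960
v' = 4.7000 + 2.8000·0.2 = 5.2600

(-15.1366, -18.5700, 1.7960, 5.2600)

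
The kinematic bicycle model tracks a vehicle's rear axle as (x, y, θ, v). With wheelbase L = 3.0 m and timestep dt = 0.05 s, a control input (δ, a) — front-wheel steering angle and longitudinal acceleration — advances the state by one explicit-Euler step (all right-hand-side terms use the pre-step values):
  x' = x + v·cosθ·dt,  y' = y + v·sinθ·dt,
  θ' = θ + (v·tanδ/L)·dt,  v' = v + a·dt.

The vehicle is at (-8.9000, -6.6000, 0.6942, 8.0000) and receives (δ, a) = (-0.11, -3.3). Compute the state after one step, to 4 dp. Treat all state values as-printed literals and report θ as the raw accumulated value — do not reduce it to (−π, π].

x' = -8.9000 + 8.0000·cos(0.6942)·0.05 = -8.5926
y' = -6.6000 + 8.0000·sin(0.6942)·0.05 = -6.3441
θ' = 0.6942 + (8.0000/3.0)·tan(-0.11)·0.05 = 0.6795
v' = 8.0000 − 3.3000·0.05 = 7.8350

(-8.5926, -6.3441, 0.6795, 7.8350)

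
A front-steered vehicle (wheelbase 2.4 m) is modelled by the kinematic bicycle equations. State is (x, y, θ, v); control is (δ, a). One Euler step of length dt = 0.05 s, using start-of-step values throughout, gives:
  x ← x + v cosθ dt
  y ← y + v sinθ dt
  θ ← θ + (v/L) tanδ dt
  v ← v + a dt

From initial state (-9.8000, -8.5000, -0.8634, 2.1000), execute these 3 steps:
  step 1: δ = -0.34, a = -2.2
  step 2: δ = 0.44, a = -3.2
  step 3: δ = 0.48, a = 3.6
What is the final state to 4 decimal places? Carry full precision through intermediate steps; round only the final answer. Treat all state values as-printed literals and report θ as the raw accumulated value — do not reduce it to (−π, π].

after step 1 (δ=-0.34, a=-2.2): (-9.731765, -8.579806, -0.878876, 1.990000)
after step 2 (δ=0.44, a=-3.2): (-9.668282, -8.656423, -0.859358, 1.830000)
after step 3 (δ=0.48, a=3.6): (-9.608540, -8.725727, -0.839510, 2.010000)

(-9.6085, -8.7257, -0.8395, 2.0100)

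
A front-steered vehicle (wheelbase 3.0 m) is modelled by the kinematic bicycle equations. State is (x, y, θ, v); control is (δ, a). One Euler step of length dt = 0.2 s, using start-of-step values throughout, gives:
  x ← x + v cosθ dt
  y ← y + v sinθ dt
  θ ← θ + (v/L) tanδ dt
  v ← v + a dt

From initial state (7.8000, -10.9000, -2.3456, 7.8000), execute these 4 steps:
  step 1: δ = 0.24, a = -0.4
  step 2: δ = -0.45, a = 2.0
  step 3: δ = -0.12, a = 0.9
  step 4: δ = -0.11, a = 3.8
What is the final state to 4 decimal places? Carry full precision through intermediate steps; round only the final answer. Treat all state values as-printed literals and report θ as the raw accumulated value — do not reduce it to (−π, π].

(3.1478, -15.2106, -2.5933, 9.0600)

after step 1 (δ=0.24, a=-0.4): (6.708662, -12.014711, -2.218347, 7.720000)
after step 2 (δ=-0.45, a=2.0): (5.777267, -13.246149, -2.466960, 8.120000)
after step 3 (δ=-0.12, a=0.9): (4.509027, -14.260517, -2.532233, 8.300000)
after step 4 (δ=-0.11, a=3.8): (3.147802, -15.210605, -2.593347, 9.060000)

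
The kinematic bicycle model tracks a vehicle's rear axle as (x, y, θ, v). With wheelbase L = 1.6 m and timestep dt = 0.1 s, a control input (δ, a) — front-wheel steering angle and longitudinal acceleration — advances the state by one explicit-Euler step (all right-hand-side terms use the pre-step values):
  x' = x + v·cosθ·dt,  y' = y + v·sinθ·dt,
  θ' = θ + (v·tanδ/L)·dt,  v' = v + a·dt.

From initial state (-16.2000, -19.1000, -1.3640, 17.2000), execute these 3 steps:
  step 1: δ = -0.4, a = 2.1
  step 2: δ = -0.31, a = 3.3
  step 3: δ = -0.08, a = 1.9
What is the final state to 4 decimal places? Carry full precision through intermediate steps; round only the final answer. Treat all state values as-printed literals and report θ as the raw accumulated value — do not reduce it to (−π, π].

after step 1 (δ=-0.4, a=2.1): (-15.846840, -20.783353, -1.818503, 17.410000)
after step 2 (δ=-0.31, a=3.3): (-16.273700, -22.471213, -2.167059, 17.740000)
after step 3 (δ=-0.08, a=1.9): (-17.269897, -23.939092, -2.255949, 17.930000)

(-17.2699, -23.9391, -2.2559, 17.9300)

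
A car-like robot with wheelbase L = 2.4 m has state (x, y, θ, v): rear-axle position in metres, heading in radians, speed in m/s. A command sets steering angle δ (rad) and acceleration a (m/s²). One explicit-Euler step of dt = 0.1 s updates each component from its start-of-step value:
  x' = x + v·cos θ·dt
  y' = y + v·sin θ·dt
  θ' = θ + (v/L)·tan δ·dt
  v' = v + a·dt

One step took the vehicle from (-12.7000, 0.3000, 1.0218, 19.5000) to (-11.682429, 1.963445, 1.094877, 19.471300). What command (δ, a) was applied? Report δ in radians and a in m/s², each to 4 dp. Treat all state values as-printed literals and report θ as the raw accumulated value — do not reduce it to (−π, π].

δ = 0.0897, a = -0.2870

a = (v'−v)/dt = (-0.028700)/0.1 = -0.2870
Δθ = θ'−θ = 0.073077;  (v·dt/L) = 19.5000·0.1/2.4 = 0.812500
tan δ = Δθ·L/(v·dt) = 0.089941  →  δ = 0.0897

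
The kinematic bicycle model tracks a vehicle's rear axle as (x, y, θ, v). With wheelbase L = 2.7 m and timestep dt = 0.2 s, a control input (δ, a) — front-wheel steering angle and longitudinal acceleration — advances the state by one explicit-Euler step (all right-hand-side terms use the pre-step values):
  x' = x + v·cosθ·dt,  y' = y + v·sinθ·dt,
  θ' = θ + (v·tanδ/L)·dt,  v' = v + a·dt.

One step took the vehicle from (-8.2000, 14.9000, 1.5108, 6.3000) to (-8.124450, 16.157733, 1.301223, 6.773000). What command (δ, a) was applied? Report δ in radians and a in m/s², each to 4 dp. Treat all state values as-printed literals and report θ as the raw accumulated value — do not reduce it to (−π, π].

δ = -0.4221, a = 2.3650

a = (v'−v)/dt = (0.473000)/0.2 = 2.3650
Δθ = θ'−θ = -0.209577;  (v·dt/L) = 6.3000·0.2/2.7 = 0.466667
tan δ = Δθ·L/(v·dt) = -0.449094  →  δ = -0.4221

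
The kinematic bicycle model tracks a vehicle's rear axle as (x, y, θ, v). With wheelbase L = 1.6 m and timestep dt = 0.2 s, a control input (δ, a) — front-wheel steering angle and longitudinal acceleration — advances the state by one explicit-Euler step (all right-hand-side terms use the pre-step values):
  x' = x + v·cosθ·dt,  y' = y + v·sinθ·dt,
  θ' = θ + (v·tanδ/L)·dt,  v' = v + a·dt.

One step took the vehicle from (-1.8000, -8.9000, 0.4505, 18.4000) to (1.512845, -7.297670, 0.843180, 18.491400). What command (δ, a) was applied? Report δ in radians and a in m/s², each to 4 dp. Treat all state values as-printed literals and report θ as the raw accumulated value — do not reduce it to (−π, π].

δ = 0.1691, a = 0.4570

a = (v'−v)/dt = (0.091400)/0.2 = 0.4570
Δθ = θ'−θ = 0.392680;  (v·dt/L) = 18.4000·0.2/1.6 = 2.300000
tan δ = Δθ·L/(v·dt) = 0.170730  →  δ = 0.1691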